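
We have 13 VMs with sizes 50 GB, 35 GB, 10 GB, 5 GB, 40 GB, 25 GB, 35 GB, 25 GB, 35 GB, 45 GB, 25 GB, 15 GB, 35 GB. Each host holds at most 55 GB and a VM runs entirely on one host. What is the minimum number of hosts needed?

Total = 50 + 45 + 40 + 35 + 35 + 35 + 35 + 25 + 25 + 25 + 15 + 10 + 5 = 380 GB.
Lower bound: ⌈380/55⌉ = 7 hosts.
A packing using 9 hosts:
  host 1: 50 + 5 = 55
  host 2: 45 + 10 = 55
  host 3: 40 + 15 = 55
  host 4: 35 = 35
  host 5: 35 = 35
  host 6: 35 = 35
  host 7: 35 = 35
  host 8: 25 + 25 = 50
  host 9: 25 = 25
No arrangement into 8 hosts stays within capacity, so 9 is optimal.

9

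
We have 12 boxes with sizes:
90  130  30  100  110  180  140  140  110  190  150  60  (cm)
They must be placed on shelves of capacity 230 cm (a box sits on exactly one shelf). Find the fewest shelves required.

Total = 190 + 180 + 150 + 140 + 140 + 130 + 110 + 110 + 100 + 90 + 60 + 30 = 1430 cm.
Lower bound: ⌈1430/230⌉ = 7 shelves.
A packing using 7 shelves:
  shelf 1: 190 + 30 = 220
  shelf 2: 180 = 180
  shelf 3: 150 + 60 = 210
  shelf 4: 140 + 90 = 230
  shelf 5: 140 = 140
  shelf 6: 130 + 100 = 230
  shelf 7: 110 + 110 = 220
This matches the lower bound, so 7 is optimal.

7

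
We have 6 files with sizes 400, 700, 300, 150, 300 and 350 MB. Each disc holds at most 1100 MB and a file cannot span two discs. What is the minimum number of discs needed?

Total = 700 + 400 + 350 + 300 + 300 + 150 = 2200 MB.
Lower bound: ⌈2200/1100⌉ = 2 discs.
A packing using 2 discs:
  disc 1: 700 + 400 = 1100
  disc 2: 350 + 300 + 300 + 150 = 1100
This matches the lower bound, so 2 is optimal.

2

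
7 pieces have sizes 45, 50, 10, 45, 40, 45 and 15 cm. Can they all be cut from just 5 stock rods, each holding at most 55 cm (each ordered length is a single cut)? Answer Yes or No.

Yes

A valid assignment using 5 stock rods:
  stock rod 1: 50 = 50
  stock rod 2: 45 + 10 = 55
  stock rod 3: 45 = 45
  stock rod 4: 45 = 45
  stock rod 5: 40 + 15 = 55
Every load is within 55 cm, so 5 stock rods suffice.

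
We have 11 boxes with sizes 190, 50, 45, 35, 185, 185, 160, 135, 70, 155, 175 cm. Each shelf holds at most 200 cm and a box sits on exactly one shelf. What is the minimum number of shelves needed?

8

Total = 190 + 185 + 185 + 175 + 160 + 155 + 135 + 70 + 50 + 45 + 35 = 1385 cm.
Lower bound: ⌈1385/200⌉ = 7 shelves.
A packing using 8 shelves:
  shelf 1: 190 = 190
  shelf 2: 185 = 185
  shelf 3: 185 = 185
  shelf 4: 175 = 175
  shelf 5: 160 + 35 = 195
  shelf 6: 155 + 45 = 200
  shelf 7: 135 + 50 = 185
  shelf 8: 70 = 70
No arrangement into 7 shelves stays within capacity, so 8 is optimal.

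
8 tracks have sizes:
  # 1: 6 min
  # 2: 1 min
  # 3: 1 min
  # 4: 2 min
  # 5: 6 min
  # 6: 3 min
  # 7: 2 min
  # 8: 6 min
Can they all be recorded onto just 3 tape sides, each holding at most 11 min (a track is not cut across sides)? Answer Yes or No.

Yes

A valid assignment using 3 tape sides:
  side 1: 6 + 3 + 2 = 11
  side 2: 6 + 2 + 1 + 1 = 10
  side 3: 6 = 6
Every load is within 11 min, so 3 tape sides suffice.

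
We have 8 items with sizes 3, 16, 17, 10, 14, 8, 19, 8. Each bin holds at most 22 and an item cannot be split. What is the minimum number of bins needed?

Total = 19 + 17 + 16 + 14 + 10 + 8 + 8 + 3 = 95.
Lower bound: ⌈95/22⌉ = 5 bins.
A packing using 5 bins:
  bin 1: 19 + 3 = 22
  bin 2: 17 = 17
  bin 3: 16 = 16
  bin 4: 14 + 8 = 22
  bin 5: 10 + 8 = 18
This matches the lower bound, so 5 is optimal.

5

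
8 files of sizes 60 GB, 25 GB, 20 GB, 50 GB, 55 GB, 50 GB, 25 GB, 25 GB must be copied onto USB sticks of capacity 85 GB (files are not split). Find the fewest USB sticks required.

4

Total = 60 + 55 + 50 + 50 + 25 + 25 + 25 + 20 = 310 GB.
Lower bound: ⌈310/85⌉ = 4 USB sticks.
A packing using 4 USB sticks:
  USB stick 1: 60 + 25 = 85
  USB stick 2: 55 + 25 = 80
  USB stick 3: 50 + 25 = 75
  USB stick 4: 50 + 20 = 70
This matches the lower bound, so 4 is optimal.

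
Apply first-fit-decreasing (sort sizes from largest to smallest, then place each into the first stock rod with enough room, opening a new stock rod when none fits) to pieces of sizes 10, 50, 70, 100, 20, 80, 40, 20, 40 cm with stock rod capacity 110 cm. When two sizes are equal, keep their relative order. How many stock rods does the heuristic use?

Sorted descending: 100, 80, 70, 50, 40, 40, 20, 20, 10.
  100 → stock rod 1 (new)  [load 100/110]
  80 → stock rod 2 (new)  [load 80/110]
  70 → stock rod 3 (new)  [load 70/110]
  50 → stock rod 4 (new)  [load 50/110]
  40 → stock rod 3  [load 110/110]
  40 → stock rod 4  [load 90/110]
  20 → stock rod 2  [load 100/110]
  20 → stock rod 4  [load 110/110]
  10 → stock rod 1  [load 110/110]
4 stock rods opened.

4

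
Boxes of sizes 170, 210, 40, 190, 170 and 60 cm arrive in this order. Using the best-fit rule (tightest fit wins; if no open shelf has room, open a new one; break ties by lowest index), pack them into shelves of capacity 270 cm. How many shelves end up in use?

4

  170 → shelf 1 (new)  [load 170/270]
  210 → shelf 2 (new)  [load 210/270]
  40 → shelf 2  [load 250/270]
  190 → shelf 3 (new)  [load 190/270]
  170 → shelf 4 (new)  [load 170/270]
  60 → shelf 3  [load 250/270]
4 shelves opened.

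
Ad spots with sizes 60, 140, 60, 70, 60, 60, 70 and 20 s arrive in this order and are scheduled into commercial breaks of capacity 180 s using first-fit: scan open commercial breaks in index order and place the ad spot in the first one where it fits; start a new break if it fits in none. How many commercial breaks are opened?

  60 → break 1 (new)  [load 60/180]
  140 → break 2 (new)  [load 140/180]
  60 → break 1  [load 120/180]
  70 → break 3 (new)  [load 70/180]
  60 → break 1  [load 180/180]
  60 → break 3  [load 130/180]
  70 → break 4 (new)  [load 70/180]
  20 → break 2  [load 160/180]
4 commercial breaks opened.

4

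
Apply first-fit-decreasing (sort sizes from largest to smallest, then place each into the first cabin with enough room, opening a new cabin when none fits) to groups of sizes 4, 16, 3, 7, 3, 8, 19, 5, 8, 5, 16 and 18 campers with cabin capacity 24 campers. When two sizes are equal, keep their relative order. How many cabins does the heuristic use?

5

Sorted descending: 19, 18, 16, 16, 8, 8, 7, 5, 5, 4, 3, 3.
  19 → cabin 1 (new)  [load 19/24]
  18 → cabin 2 (new)  [load 18/24]
  16 → cabin 3 (new)  [load 16/24]
  16 → cabin 4 (new)  [load 16/24]
  8 → cabin 3  [load 24/24]
  8 → cabin 4  [load 24/24]
  7 → cabin 5 (new)  [load 7/24]
  5 → cabin 1  [load 24/24]
  5 → cabin 2  [load 23/24]
  4 → cabin 5  [load 11/24]
  3 → cabin 5  [load 14/24]
  3 → cabin 5  [load 17/24]
5 cabins opened.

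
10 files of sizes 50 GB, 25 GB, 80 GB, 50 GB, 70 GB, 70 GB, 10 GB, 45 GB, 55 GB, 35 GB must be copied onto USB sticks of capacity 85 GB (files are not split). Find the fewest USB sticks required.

Total = 80 + 70 + 70 + 55 + 50 + 50 + 45 + 35 + 25 + 10 = 490 GB.
Lower bound: ⌈490/85⌉ = 6 USB sticks.
Also, 7 files each exceed 85/2 GB, and no two of those can share a USB stick, so at least 7 USB sticks are needed.
A packing using 7 USB sticks:
  USB stick 1: 80 = 80
  USB stick 2: 70 + 10 = 80
  USB stick 3: 70 = 70
  USB stick 4: 55 + 25 = 80
  USB stick 5: 50 + 35 = 85
  USB stick 6: 50 = 50
  USB stick 7: 45 = 45
This matches the lower bound, so 7 is optimal.

7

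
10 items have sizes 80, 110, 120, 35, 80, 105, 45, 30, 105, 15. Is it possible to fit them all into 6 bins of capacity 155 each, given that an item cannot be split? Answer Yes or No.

Yes

A valid assignment using 6 bins:
  bin 1: 120 + 35 = 155
  bin 2: 110 + 45 = 155
  bin 3: 105 + 30 + 15 = 150
  bin 4: 105 = 105
  bin 5: 80 = 80
  bin 6: 80 = 80
Every load is within 155, so 6 bins suffice.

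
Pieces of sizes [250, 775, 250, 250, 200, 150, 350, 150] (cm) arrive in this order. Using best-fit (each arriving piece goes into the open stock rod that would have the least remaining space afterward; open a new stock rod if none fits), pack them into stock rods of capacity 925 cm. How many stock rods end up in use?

3

  250 → stock rod 1 (new)  [load 250/925]
  775 → stock rod 2 (new)  [load 775/925]
  250 → stock rod 1  [load 500/925]
  250 → stock rod 1  [load 750/925]
  200 → stock rod 3 (new)  [load 200/925]
  150 → stock rod 2  [load 925/925]
  350 → stock rod 3  [load 550/925]
  150 → stock rod 1  [load 900/925]
3 stock rods opened.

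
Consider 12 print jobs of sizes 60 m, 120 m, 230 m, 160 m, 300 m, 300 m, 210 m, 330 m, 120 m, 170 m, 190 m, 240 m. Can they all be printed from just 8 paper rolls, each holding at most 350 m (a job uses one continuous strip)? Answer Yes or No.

Yes

A valid assignment using 8 paper rolls:
  roll 1: 330 = 330
  roll 2: 300 = 300
  roll 3: 300 = 300
  roll 4: 240 + 60 = 300
  roll 5: 230 + 120 = 350
  roll 6: 210 + 120 = 330
  roll 7: 190 + 160 = 350
  roll 8: 170 = 170
Every load is within 350 m, so 8 paper rolls suffice.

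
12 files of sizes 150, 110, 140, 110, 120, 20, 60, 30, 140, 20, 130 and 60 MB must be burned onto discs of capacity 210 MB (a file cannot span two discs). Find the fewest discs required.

Total = 150 + 140 + 140 + 130 + 120 + 110 + 110 + 60 + 60 + 30 + 20 + 20 = 1090 MB.
Lower bound: ⌈1090/210⌉ = 6 discs.
Also, 7 files each exceed 105 MB, and no two of those can share a disc, so at least 7 discs are needed.
A packing using 7 discs:
  disc 1: 150 + 60 = 210
  disc 2: 140 + 60 = 200
  disc 3: 140 + 30 + 20 + 20 = 210
  disc 4: 130 = 130
  disc 5: 120 = 120
  disc 6: 110 = 110
  disc 7: 110 = 110
This matches the lower bound, so 7 is optimal.

7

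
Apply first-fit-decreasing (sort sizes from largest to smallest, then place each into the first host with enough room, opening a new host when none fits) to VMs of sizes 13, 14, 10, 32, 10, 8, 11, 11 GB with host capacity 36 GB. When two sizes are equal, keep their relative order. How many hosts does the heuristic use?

4

Sorted descending: 32, 14, 13, 11, 11, 10, 10, 8.
  32 → host 1 (new)  [load 32/36]
  14 → host 2 (new)  [load 14/36]
  13 → host 2  [load 27/36]
  11 → host 3 (new)  [load 11/36]
  11 → host 3  [load 22/36]
  10 → host 3  [load 32/36]
  10 → host 4 (new)  [load 10/36]
  8 → host 2  [load 35/36]
4 hosts opened.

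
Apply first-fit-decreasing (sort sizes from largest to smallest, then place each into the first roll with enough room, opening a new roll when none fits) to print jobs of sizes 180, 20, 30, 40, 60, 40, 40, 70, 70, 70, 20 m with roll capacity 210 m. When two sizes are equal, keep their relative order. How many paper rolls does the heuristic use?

Sorted descending: 180, 70, 70, 70, 60, 40, 40, 40, 30, 20, 20.
  180 → roll 1 (new)  [load 180/210]
  70 → roll 2 (new)  [load 70/210]
  70 → roll 2  [load 140/210]
  70 → roll 2  [load 210/210]
  60 → roll 3 (new)  [load 60/210]
  40 → roll 3  [load 100/210]
  40 → roll 3  [load 140/210]
  40 → roll 3  [load 180/210]
  30 → roll 1  [load 210/210]
  20 → roll 3  [load 200/210]
  20 → roll 4 (new)  [load 20/210]
4 paper rolls opened.

4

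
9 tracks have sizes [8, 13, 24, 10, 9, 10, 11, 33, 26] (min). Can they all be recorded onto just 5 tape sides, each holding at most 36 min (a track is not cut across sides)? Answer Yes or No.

Yes

A valid assignment using 5 tape sides:
  side 1: 33 = 33
  side 2: 26 + 10 = 36
  side 3: 24 + 11 = 35
  side 4: 13 + 10 + 9 = 32
  side 5: 8 = 8
Every load is within 36 min, so 5 tape sides suffice.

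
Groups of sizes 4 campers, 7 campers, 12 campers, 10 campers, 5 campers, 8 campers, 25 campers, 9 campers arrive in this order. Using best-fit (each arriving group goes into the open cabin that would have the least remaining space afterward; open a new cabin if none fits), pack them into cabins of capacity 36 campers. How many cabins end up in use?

  4 → cabin 1 (new)  [load 4/36]
  7 → cabin 1  [load 11/36]
  12 → cabin 1  [load 23/36]
  10 → cabin 1  [load 33/36]
  5 → cabin 2 (new)  [load 5/36]
  8 → cabin 2  [load 13/36]
  25 → cabin 3 (new)  [load 25/36]
  9 → cabin 3  [load 34/36]
3 cabins opened.

3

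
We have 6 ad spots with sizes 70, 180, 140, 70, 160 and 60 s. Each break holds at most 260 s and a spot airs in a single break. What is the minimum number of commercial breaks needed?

3

Total = 180 + 160 + 140 + 70 + 70 + 60 = 680 s.
Lower bound: ⌈680/260⌉ = 3 commercial breaks.
A packing using 3 commercial breaks:
  break 1: 180 + 70 = 250
  break 2: 160 + 70 = 230
  break 3: 140 + 60 = 200
This matches the lower bound, so 3 is optimal.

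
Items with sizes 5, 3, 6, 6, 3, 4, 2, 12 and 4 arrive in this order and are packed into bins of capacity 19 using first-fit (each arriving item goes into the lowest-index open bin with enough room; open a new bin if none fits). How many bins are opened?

3

  5 → bin 1 (new)  [load 5/19]
  3 → bin 1  [load 8/19]
  6 → bin 1  [load 14/19]
  6 → bin 2 (new)  [load 6/19]
  3 → bin 1  [load 17/19]
  4 → bin 2  [load 10/19]
  2 → bin 1  [load 19/19]
  12 → bin 3 (new)  [load 12/19]
  4 → bin 2  [load 14/19]
3 bins opened.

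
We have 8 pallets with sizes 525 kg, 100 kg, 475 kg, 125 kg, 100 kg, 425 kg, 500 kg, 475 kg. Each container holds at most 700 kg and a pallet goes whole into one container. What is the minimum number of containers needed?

5

Total = 525 + 500 + 475 + 475 + 425 + 125 + 100 + 100 = 2725 kg.
Lower bound: ⌈2725/700⌉ = 4 containers.
Also, 5 pallets each exceed 350 kg, and no two of those can share a container, so at least 5 containers are needed.
A packing using 5 containers:
  container 1: 525 + 125 = 650
  container 2: 500 + 100 + 100 = 700
  container 3: 475 = 475
  container 4: 475 = 475
  container 5: 425 = 425
This matches the lower bound, so 5 is optimal.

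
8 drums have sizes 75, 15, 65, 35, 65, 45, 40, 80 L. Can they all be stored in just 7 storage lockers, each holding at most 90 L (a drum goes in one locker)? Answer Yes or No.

Yes

A valid assignment using 6 storage lockers:
  locker 1: 80 = 80
  locker 2: 75 + 15 = 90
  locker 3: 65 = 65
  locker 4: 65 = 65
  locker 5: 45 + 40 = 85
  locker 6: 35 = 35
That uses only 6 ≤ 7, so 7 storage lockers are enough.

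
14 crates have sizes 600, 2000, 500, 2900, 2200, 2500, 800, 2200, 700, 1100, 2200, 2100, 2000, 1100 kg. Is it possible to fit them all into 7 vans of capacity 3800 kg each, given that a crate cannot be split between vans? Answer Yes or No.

Total = 22900 kg; ⌈22900/3800⌉ = 7.
8 crates each exceed half the capacity and cannot share a van, forcing at least 8 vans.
At least 8 vans are required, but only 7 are allowed.

No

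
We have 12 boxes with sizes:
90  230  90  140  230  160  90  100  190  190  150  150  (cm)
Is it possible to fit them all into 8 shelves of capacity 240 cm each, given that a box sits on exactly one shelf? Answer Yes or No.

No

Total = 1810 cm; ⌈1810/240⌉ = 8.
The bound of 8 does not rule out 8, but exhaustive search shows no assignment into 8 shelves of capacity 240 cm exists — the minimum is 9.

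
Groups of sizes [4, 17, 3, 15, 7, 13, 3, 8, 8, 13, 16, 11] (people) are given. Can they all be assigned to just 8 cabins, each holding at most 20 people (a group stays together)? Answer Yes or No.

A valid assignment using 7 cabins:
  cabin 1: 17 + 3 = 20
  cabin 2: 16 + 4 = 20
  cabin 3: 15 + 3 = 18
  cabin 4: 13 + 7 = 20
  cabin 5: 13 = 13
  cabin 6: 11 + 8 = 19
  cabin 7: 8 = 8
That uses only 7 ≤ 8, so 8 cabins are enough.

Yes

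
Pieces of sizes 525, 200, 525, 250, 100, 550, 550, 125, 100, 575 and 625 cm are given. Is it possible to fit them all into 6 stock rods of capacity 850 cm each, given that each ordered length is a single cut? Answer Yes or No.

A valid assignment using 6 stock rods:
  stock rod 1: 625 + 200 = 825
  stock rod 2: 575 + 250 = 825
  stock rod 3: 550 + 125 + 100 = 775
  stock rod 4: 550 + 100 = 650
  stock rod 5: 525 = 525
  stock rod 6: 525 = 525
Every load is within 850 cm, so 6 stock rods suffice.

Yes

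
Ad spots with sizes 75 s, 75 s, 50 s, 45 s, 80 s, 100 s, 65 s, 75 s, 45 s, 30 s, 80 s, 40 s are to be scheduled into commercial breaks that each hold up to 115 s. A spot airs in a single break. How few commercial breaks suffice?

8

Total = 100 + 80 + 80 + 75 + 75 + 75 + 65 + 50 + 45 + 45 + 40 + 30 = 760 s.
Lower bound: ⌈760/115⌉ = 7 commercial breaks.
A packing using 8 commercial breaks:
  break 1: 100 = 100
  break 2: 80 + 30 = 110
  break 3: 80 = 80
  break 4: 75 + 40 = 115
  break 5: 75 = 75
  break 6: 75 = 75
  break 7: 65 + 50 = 115
  break 8: 45 + 45 = 90
No arrangement into 7 commercial breaks stays within capacity, so 8 is optimal.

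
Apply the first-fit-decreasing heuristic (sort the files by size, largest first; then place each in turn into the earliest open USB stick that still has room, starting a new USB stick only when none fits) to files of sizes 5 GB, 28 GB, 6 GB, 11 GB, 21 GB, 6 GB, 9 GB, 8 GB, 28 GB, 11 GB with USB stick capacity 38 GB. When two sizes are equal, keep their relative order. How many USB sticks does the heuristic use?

4

Sorted descending: 28, 28, 21, 11, 11, 9, 8, 6, 6, 5.
  28 → USB stick 1 (new)  [load 28/38]
  28 → USB stick 2 (new)  [load 28/38]
  21 → USB stick 3 (new)  [load 21/38]
  11 → USB stick 3  [load 32/38]
  11 → USB stick 4 (new)  [load 11/38]
  9 → USB stick 1  [load 37/38]
  8 → USB stick 2  [load 36/38]
  6 → USB stick 3  [load 38/38]
  6 → USB stick 4  [load 17/38]
  5 → USB stick 4  [load 22/38]
4 USB sticks opened.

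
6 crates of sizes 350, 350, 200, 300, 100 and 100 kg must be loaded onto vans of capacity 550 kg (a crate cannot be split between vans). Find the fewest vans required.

Total = 350 + 350 + 300 + 200 + 100 + 100 = 1400 kg.
Lower bound: ⌈1400/550⌉ = 3 vans.
A packing using 3 vans:
  van 1: 350 + 200 = 550
  van 2: 350 + 100 + 100 = 550
  van 3: 300 = 300
This matches the lower bound, so 3 is optimal.

3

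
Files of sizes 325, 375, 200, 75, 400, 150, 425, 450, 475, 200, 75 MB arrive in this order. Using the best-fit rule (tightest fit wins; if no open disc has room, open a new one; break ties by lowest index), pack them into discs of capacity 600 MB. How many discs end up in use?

  325 → disc 1 (new)  [load 325/600]
  375 → disc 2 (new)  [load 375/600]
  200 → disc 2  [load 575/600]
  75 → disc 1  [load 400/600]
  400 → disc 3 (new)  [load 400/600]
  150 → disc 1  [load 550/600]
  425 → disc 4 (new)  [load 425/600]
  450 → disc 5 (new)  [load 450/600]
  475 → disc 6 (new)  [load 475/600]
  200 → disc 3  [load 600/600]
  75 → disc 6  [load 550/600]
6 discs opened.

6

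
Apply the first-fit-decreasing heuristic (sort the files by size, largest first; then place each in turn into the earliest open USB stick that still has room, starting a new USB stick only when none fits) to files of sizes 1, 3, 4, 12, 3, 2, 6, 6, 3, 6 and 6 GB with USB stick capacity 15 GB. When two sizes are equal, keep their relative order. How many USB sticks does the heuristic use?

4

Sorted descending: 12, 6, 6, 6, 6, 4, 3, 3, 3, 2, 1.
  12 → USB stick 1 (new)  [load 12/15]
  6 → USB stick 2 (new)  [load 6/15]
  6 → USB stick 2  [load 12/15]
  6 → USB stick 3 (new)  [load 6/15]
  6 → USB stick 3  [load 12/15]
  4 → USB stick 4 (new)  [load 4/15]
  3 → USB stick 1  [load 15/15]
  3 → USB stick 2  [load 15/15]
  3 → USB stick 3  [load 15/15]
  2 → USB stick 4  [load 6/15]
  1 → USB stick 4  [load 7/15]
4 USB sticks opened.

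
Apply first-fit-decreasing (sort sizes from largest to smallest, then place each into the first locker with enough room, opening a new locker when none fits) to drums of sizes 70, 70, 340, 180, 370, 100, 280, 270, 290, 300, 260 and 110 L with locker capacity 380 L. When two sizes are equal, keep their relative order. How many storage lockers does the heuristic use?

8

Sorted descending: 370, 340, 300, 290, 280, 270, 260, 180, 110, 100, 70, 70.
  370 → locker 1 (new)  [load 370/380]
  340 → locker 2 (new)  [load 340/380]
  300 → locker 3 (new)  [load 300/380]
  290 → locker 4 (new)  [load 290/380]
  280 → locker 5 (new)  [load 280/380]
  270 → locker 6 (new)  [load 270/380]
  260 → locker 7 (new)  [load 260/380]
  180 → locker 8 (new)  [load 180/380]
  110 → locker 6  [load 380/380]
  100 → locker 5  [load 380/380]
  70 → locker 3  [load 370/380]
  70 → locker 4  [load 360/380]
8 storage lockers opened.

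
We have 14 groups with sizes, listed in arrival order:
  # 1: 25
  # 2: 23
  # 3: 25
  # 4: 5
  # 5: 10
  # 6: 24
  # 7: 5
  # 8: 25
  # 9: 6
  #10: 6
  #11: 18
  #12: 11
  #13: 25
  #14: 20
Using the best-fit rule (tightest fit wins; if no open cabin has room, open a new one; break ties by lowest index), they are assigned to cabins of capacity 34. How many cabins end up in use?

  25 → cabin 1 (new)  [load 25/34]
  23 → cabin 2 (new)  [load 23/34]
  25 → cabin 3 (new)  [load 25/34]
  5 → cabin 1  [load 30/34]
  10 → cabin 2  [load 33/34]
  24 → cabin 4 (new)  [load 24/34]
  5 → cabin 3  [load 30/34]
  25 → cabin 5 (new)  [load 25/34]
  6 → cabin 5  [load 31/34]
  6 → cabin 4  [load 30/34]
  18 → cabin 6 (new)  [load 18/34]
  11 → cabin 6  [load 29/34]
  25 → cabin 7 (new)  [load 25/34]
  20 → cabin 8 (new)  [load 20/34]
8 cabins opened.

8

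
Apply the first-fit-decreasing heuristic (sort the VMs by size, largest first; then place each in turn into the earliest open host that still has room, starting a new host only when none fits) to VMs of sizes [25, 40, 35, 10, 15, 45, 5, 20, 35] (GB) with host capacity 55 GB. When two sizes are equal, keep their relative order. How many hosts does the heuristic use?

Sorted descending: 45, 40, 35, 35, 25, 20, 15, 10, 5.
  45 → host 1 (new)  [load 45/55]
  40 → host 2 (new)  [load 40/55]
  35 → host 3 (new)  [load 35/55]
  35 → host 4 (new)  [load 35/55]
  25 → host 5 (new)  [load 25/55]
  20 → host 3  [load 55/55]
  15 → host 2  [load 55/55]
  10 → host 1  [load 55/55]
  5 → host 4  [load 40/55]
5 hosts opened.

5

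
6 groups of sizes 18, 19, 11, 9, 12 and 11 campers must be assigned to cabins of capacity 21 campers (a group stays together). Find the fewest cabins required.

Total = 19 + 18 + 12 + 11 + 11 + 9 = 80 campers.
Lower bound: ⌈80/21⌉ = 4 cabins.
Also, 5 groups each exceed 21/2 campers, and no two of those can share a cabin, so at least 5 cabins are needed.
A packing using 5 cabins:
  cabin 1: 19 = 19
  cabin 2: 18 = 18
  cabin 3: 12 + 9 = 21
  cabin 4: 11 = 11
  cabin 5: 11 = 11
This matches the lower bound, so 5 is optimal.

5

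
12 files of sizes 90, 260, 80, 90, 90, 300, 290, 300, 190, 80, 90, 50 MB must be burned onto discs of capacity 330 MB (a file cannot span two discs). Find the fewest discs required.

Total = 300 + 300 + 290 + 260 + 190 + 90 + 90 + 90 + 90 + 80 + 80 + 50 = 1910 MB.
Lower bound: ⌈1910/330⌉ = 6 discs.
A packing using 7 discs:
  disc 1: 300 = 300
  disc 2: 300 = 300
  disc 3: 290 = 290
  disc 4: 260 + 50 = 310
  disc 5: 190 + 90 = 280
  disc 6: 90 + 90 + 90 = 270
  disc 7: 80 + 80 = 160
No arrangement into 6 discs stays within capacity, so 7 is optimal.

7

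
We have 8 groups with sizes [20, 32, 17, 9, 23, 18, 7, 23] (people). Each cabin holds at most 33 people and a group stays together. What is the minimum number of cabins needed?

6

Total = 32 + 23 + 23 + 20 + 18 + 17 + 9 + 7 = 149 people.
Lower bound: ⌈149/33⌉ = 5 cabins.
Also, 6 groups each exceed 33/2 people, and no two of those can share a cabin, so at least 6 cabins are needed.
A packing using 6 cabins:
  cabin 1: 32 = 32
  cabin 2: 23 + 9 = 32
  cabin 3: 23 + 7 = 30
  cabin 4: 20 = 20
  cabin 5: 18 = 18
  cabin 6: 17 = 17
This matches the lower bound, so 6 is optimal.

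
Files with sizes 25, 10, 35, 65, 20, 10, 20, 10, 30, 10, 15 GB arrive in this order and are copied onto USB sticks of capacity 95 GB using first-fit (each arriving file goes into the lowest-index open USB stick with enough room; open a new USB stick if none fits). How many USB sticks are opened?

3

  25 → USB stick 1 (new)  [load 25/95]
  10 → USB stick 1  [load 35/95]
  35 → USB stick 1  [load 70/95]
  65 → USB stick 2 (new)  [load 65/95]
  20 → USB stick 1  [load 90/95]
  10 → USB stick 2  [load 75/95]
  20 → USB stick 2  [load 95/95]
  10 → USB stick 3 (new)  [load 10/95]
  30 → USB stick 3  [load 40/95]
  10 → USB stick 3  [load 50/95]
  15 → USB stick 3  [load 65/95]
3 USB sticks opened.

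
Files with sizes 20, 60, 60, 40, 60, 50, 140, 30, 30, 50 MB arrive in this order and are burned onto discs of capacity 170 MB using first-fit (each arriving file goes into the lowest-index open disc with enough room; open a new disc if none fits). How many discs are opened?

4

  20 → disc 1 (new)  [load 20/170]
  60 → disc 1  [load 80/170]
  60 → disc 1  [load 140/170]
  40 → disc 2 (new)  [load 40/170]
  60 → disc 2  [load 100/170]
  50 → disc 2  [load 150/170]
  140 → disc 3 (new)  [load 140/170]
  30 → disc 1  [load 170/170]
  30 → disc 3  [load 170/170]
  50 → disc 4 (new)  [load 50/170]
4 discs opened.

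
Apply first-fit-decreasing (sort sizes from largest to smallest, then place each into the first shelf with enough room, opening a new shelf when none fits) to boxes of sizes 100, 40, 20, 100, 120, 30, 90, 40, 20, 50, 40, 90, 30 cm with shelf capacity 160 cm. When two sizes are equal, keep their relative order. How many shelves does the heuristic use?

Sorted descending: 120, 100, 100, 90, 90, 50, 40, 40, 40, 30, 30, 20, 20.
  120 → shelf 1 (new)  [load 120/160]
  100 → shelf 2 (new)  [load 100/160]
  100 → shelf 3 (new)  [load 100/160]
  90 → shelf 4 (new)  [load 90/160]
  90 → shelf 5 (new)  [load 90/160]
  50 → shelf 2  [load 150/160]
  40 → shelf 1  [load 160/160]
  40 → shelf 3  [load 140/160]
  40 → shelf 4  [load 130/160]
  30 → shelf 4  [load 160/160]
  30 → shelf 5  [load 120/160]
  20 → shelf 3  [load 160/160]
  20 → shelf 5  [load 140/160]
5 shelves opened.

5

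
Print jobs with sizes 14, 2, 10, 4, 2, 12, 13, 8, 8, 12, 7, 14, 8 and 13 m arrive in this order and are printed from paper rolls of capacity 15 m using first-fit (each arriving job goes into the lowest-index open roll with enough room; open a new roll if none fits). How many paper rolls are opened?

10

  14 → roll 1 (new)  [load 14/15]
  2 → roll 2 (new)  [load 2/15]
  10 → roll 2  [load 12/15]
  4 → roll 3 (new)  [load 4/15]
  2 → roll 2  [load 14/15]
  12 → roll 4 (new)  [load 12/15]
  13 → roll 5 (new)  [load 13/15]
  8 → roll 3  [load 12/15]
  8 → roll 6 (new)  [load 8/15]
  12 → roll 7 (new)  [load 12/15]
  7 → roll 6  [load 15/15]
  14 → roll 8 (new)  [load 14/15]
  8 → roll 9 (new)  [load 8/15]
  13 → roll 10 (new)  [load 13/15]
10 paper rolls opened.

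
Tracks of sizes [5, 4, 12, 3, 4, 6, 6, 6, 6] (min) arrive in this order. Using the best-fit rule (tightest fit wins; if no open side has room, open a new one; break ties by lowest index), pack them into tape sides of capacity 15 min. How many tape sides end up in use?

  5 → side 1 (new)  [load 5/15]
  4 → side 1  [load 9/15]
  12 → side 2 (new)  [load 12/15]
  3 → side 2  [load 15/15]
  4 → side 1  [load 13/15]
  6 → side 3 (new)  [load 6/15]
  6 → side 3  [load 12/15]
  6 → side 4 (new)  [load 6/15]
  6 → side 4  [load 12/15]
4 tape sides opened.

4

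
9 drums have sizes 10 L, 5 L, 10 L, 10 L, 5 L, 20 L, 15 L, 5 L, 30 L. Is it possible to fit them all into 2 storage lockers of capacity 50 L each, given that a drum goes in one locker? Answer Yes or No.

No

Total = 110 L; ⌈110/50⌉ = 3.
At least 3 storage lockers are required, but only 2 are allowed.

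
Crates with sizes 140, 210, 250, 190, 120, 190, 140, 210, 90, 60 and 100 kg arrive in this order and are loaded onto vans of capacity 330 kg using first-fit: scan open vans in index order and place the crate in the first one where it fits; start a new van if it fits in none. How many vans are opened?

6

  140 → van 1 (new)  [load 140/330]
  210 → van 2 (new)  [load 210/330]
  250 → van 3 (new)  [load 250/330]
  190 → van 1  [load 330/330]
  120 → van 2  [load 330/330]
  190 → van 4 (new)  [load 190/330]
  140 → van 4  [load 330/330]
  210 → van 5 (new)  [load 210/330]
  90 → van 5  [load 300/330]
  60 → van 3  [load 310/330]
  100 → van 6 (new)  [load 100/330]
6 vans opened.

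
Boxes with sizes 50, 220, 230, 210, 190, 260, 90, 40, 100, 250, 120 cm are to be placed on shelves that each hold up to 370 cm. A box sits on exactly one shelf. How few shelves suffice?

6

Total = 260 + 250 + 230 + 220 + 210 + 190 + 120 + 100 + 90 + 50 + 40 = 1760 cm.
Lower bound: ⌈1760/370⌉ = 5 shelves.
Also, 6 boxes each exceed 185 cm, and no two of those can share a shelf, so at least 6 shelves are needed.
A packing using 6 shelves:
  shelf 1: 260 + 100 = 360
  shelf 2: 250 + 120 = 370
  shelf 3: 230 + 90 + 50 = 370
  shelf 4: 220 + 40 = 260
  shelf 5: 210 = 210
  shelf 6: 190 = 190
This matches the lower bound, so 6 is optimal.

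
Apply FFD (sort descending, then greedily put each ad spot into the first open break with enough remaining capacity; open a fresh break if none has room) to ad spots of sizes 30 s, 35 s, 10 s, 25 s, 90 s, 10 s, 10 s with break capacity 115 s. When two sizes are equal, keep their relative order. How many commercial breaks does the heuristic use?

2

Sorted descending: 90, 35, 30, 25, 10, 10, 10.
  90 → break 1 (new)  [load 90/115]
  35 → break 2 (new)  [load 35/115]
  30 → break 2  [load 65/115]
  25 → break 1  [load 115/115]
  10 → break 2  [load 75/115]
  10 → break 2  [load 85/115]
  10 → break 2  [load 95/115]
2 commercial breaks opened.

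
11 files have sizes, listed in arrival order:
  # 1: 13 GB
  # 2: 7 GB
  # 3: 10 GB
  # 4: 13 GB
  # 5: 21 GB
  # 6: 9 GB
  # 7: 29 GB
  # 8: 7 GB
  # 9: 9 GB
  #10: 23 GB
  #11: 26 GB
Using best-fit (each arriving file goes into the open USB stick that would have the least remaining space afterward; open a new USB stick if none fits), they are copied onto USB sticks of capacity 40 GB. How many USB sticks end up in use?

  13 → USB stick 1 (new)  [load 13/40]
  7 → USB stick 1  [load 20/40]
  10 → USB stick 1  [load 30/40]
  13 → USB stick 2 (new)  [load 13/40]
  21 → USB stick 2  [load 34/40]
  9 → USB stick 1  [load 39/40]
  29 → USB stick 3 (new)  [load 29/40]
  7 → USB stick 3  [load 36/40]
  9 → USB stick 4 (new)  [load 9/40]
  23 → USB stick 4  [load 32/40]
  26 → USB stick 5 (new)  [load 26/40]
5 USB sticks opened.

5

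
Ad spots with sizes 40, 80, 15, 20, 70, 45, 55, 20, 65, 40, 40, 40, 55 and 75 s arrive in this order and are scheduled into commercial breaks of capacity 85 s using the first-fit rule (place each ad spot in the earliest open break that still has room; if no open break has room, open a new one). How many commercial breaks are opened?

  40 → break 1 (new)  [load 40/85]
  80 → break 2 (new)  [load 80/85]
  15 → break 1  [load 55/85]
  20 → break 1  [load 75/85]
  70 → break 3 (new)  [load 70/85]
  45 → break 4 (new)  [load 45/85]
  55 → break 5 (new)  [load 55/85]
  20 → break 4  [load 65/85]
  65 → break 6 (new)  [load 65/85]
  40 → break 7 (new)  [load 40/85]
  40 → break 7  [load 80/85]
  40 → break 8 (new)  [load 40/85]
  55 → break 9 (new)  [load 55/85]
  75 → break 10 (new)  [load 75/85]
10 commercial breaks opened.

10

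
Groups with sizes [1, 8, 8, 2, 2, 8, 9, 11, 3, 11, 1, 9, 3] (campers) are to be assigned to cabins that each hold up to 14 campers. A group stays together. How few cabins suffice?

Total = 11 + 11 + 9 + 9 + 8 + 8 + 8 + 3 + 3 + 2 + 2 + 1 + 1 = 76 campers.
Lower bound: ⌈76/14⌉ = 6 cabins.
Also, 7 groups each exceed 7 campers, and no two of those can share a cabin, so at least 7 cabins are needed.
A packing using 7 cabins:
  cabin 1: 11 + 3 = 14
  cabin 2: 11 + 3 = 14
  cabin 3: 9 + 2 + 2 + 1 = 14
  cabin 4: 9 + 1 = 10
  cabin 5: 8 = 8
  cabin 6: 8 = 8
  cabin 7: 8 = 8
This matches the lower bound, so 7 is optimal.

7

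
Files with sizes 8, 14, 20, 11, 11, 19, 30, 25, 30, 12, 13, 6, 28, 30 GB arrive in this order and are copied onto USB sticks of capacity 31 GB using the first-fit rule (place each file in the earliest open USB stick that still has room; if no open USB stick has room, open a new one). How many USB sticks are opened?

  8 → USB stick 1 (new)  [load 8/31]
  14 → USB stick 1  [load 22/31]
  20 → USB stick 2 (new)  [load 20/31]
  11 → USB stick 2  [load 31/31]
  11 → USB stick 3 (new)  [load 11/31]
  19 → USB stick 3  [load 30/31]
  30 → USB stick 4 (new)  [load 30/31]
  25 → USB stick 5 (new)  [load 25/31]
  30 → USB stick 6 (new)  [load 30/31]
  12 → USB stick 7 (new)  [load 12/31]
  13 → USB stick 7  [load 25/31]
  6 → USB stick 1  [load 28/31]
  28 → USB stick 8 (new)  [load 28/31]
  30 → USB stick 9 (new)  [load 30/31]
9 USB sticks opened.

9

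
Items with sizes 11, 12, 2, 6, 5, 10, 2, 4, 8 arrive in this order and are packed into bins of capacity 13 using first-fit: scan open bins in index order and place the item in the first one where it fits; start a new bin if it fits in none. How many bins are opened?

5

  11 → bin 1 (new)  [load 11/13]
  12 → bin 2 (new)  [load 12/13]
  2 → bin 1  [load 13/13]
  6 → bin 3 (new)  [load 6/13]
  5 → bin 3  [load 11/13]
  10 → bin 4 (new)  [load 10/13]
  2 → bin 3  [load 13/13]
  4 → bin 5 (new)  [load 4/13]
  8 → bin 5  [load 12/13]
5 bins opened.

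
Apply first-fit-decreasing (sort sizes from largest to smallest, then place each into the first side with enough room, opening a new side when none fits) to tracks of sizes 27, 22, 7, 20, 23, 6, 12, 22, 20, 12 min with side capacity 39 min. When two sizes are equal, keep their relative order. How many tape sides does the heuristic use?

6

Sorted descending: 27, 23, 22, 22, 20, 20, 12, 12, 7, 6.
  27 → side 1 (new)  [load 27/39]
  23 → side 2 (new)  [load 23/39]
  22 → side 3 (new)  [load 22/39]
  22 → side 4 (new)  [load 22/39]
  20 → side 5 (new)  [load 20/39]
  20 → side 6 (new)  [load 20/39]
  12 → side 1  [load 39/39]
  12 → side 2  [load 35/39]
  7 → side 3  [load 29/39]
  6 → side 3  [load 35/39]
6 tape sides opened.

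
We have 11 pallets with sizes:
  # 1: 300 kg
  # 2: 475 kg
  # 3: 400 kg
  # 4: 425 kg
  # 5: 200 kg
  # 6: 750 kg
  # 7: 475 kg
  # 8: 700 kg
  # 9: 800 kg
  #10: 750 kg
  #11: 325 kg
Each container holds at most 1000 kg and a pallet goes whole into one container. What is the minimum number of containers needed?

Total = 800 + 750 + 750 + 700 + 475 + 475 + 425 + 400 + 325 + 300 + 200 = 5600 kg.
Lower bound: ⌈5600/1000⌉ = 6 containers.
A packing using 7 containers:
  container 1: 800 + 200 = 1000
  container 2: 750 = 750
  container 3: 750 = 750
  container 4: 700 + 300 = 1000
  container 5: 475 + 475 = 950
  container 6: 425 + 400 = 825
  container 7: 325 = 325
No arrangement into 6 containers stays within capacity, so 7 is optimal.

7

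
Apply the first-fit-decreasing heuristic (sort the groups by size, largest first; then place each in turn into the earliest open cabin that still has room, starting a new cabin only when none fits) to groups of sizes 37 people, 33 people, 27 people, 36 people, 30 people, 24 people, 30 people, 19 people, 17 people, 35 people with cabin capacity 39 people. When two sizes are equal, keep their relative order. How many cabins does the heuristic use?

Sorted descending: 37, 36, 35, 33, 30, 30, 27, 24, 19, 17.
  37 → cabin 1 (new)  [load 37/39]
  36 → cabin 2 (new)  [load 36/39]
  35 → cabin 3 (new)  [load 35/39]
  33 → cabin 4 (new)  [load 33/39]
  30 → cabin 5 (new)  [load 30/39]
  30 → cabin 6 (new)  [load 30/39]
  27 → cabin 7 (new)  [load 27/39]
  24 → cabin 8 (new)  [load 24/39]
  19 → cabin 9 (new)  [load 19/39]
  17 → cabin 9  [load 36/39]
9 cabins opened.

9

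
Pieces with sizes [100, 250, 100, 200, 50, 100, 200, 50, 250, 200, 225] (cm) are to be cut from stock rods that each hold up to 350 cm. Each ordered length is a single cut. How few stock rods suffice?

6

Total = 250 + 250 + 225 + 200 + 200 + 200 + 100 + 100 + 100 + 50 + 50 = 1725 cm.
Lower bound: ⌈1725/350⌉ = 5 stock rods.
Also, 6 pieces each exceed 175 cm, and no two of those can share a stock rod, so at least 6 stock rods are needed.
A packing using 6 stock rods:
  stock rod 1: 250 + 100 = 350
  stock rod 2: 250 + 100 = 350
  stock rod 3: 225 + 100 = 325
  stock rod 4: 200 + 50 + 50 = 300
  stock rod 5: 200 = 200
  stock rod 6: 200 = 200
This matches the lower bound, so 6 is optimal.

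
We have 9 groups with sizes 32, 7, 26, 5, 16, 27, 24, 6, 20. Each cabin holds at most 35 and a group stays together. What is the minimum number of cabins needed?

Total = 32 + 27 + 26 + 24 + 20 + 16 + 7 + 6 + 5 = 163.
Lower bound: ⌈163/35⌉ = 5 cabins.
A packing using 6 cabins:
  cabin 1: 32 = 32
  cabin 2: 27 + 7 = 34
  cabin 3: 26 + 6 = 32
  cabin 4: 24 + 5 = 29
  cabin 5: 20 = 20
  cabin 6: 16 = 16
No arrangement into 5 cabins stays within capacity, so 6 is optimal.

6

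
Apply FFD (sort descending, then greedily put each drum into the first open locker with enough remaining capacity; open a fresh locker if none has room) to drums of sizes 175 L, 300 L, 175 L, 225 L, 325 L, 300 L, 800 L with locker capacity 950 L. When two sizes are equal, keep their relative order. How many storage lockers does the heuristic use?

3

Sorted descending: 800, 325, 300, 300, 225, 175, 175.
  800 → locker 1 (new)  [load 800/950]
  325 → locker 2 (new)  [load 325/950]
  300 → locker 2  [load 625/950]
  300 → locker 2  [load 925/950]
  225 → locker 3 (new)  [load 225/950]
  175 → locker 3  [load 400/950]
  175 → locker 3  [load 575/950]
3 storage lockers opened.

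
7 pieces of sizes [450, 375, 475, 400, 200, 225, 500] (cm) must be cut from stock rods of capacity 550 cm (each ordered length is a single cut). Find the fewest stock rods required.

Total = 500 + 475 + 450 + 400 + 375 + 225 + 200 = 2625 cm.
Lower bound: ⌈2625/550⌉ = 5 stock rods.
A packing using 6 stock rods:
  stock rod 1: 500 = 500
  stock rod 2: 475 = 475
  stock rod 3: 450 = 450
  stock rod 4: 400 = 400
  stock rod 5: 375 = 375
  stock rod 6: 225 + 200 = 425
No arrangement into 5 stock rods stays within capacity, so 6 is optimal.

6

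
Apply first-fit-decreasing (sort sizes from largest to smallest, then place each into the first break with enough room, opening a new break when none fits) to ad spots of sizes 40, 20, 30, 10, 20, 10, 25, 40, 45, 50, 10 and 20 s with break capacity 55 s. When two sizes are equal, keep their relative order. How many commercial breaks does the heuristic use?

Sorted descending: 50, 45, 40, 40, 30, 25, 20, 20, 20, 10, 10, 10.
  50 → break 1 (new)  [load 50/55]
  45 → break 2 (new)  [load 45/55]
  40 → break 3 (new)  [load 40/55]
  40 → break 4 (new)  [load 40/55]
  30 → break 5 (new)  [load 30/55]
  25 → break 5  [load 55/55]
  20 → break 6 (new)  [load 20/55]
  20 → break 6  [load 40/55]
  20 → break 7 (new)  [load 20/55]
  10 → break 2  [load 55/55]
  10 → break 3  [load 50/55]
  10 → break 4  [load 50/55]
7 commercial breaks opened.

7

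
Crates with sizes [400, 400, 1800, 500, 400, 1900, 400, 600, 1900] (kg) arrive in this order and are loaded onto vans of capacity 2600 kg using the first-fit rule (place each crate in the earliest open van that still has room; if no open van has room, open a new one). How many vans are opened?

4

  400 → van 1 (new)  [load 400/2600]
  400 → van 1  [load 800/2600]
  1800 → van 1  [load 2600/2600]
  500 → van 2 (new)  [load 500/2600]
  400 → van 2  [load 900/2600]
  1900 → van 3 (new)  [load 1900/2600]
  400 → van 2  [load 1300/2600]
  600 → van 2  [load 1900/2600]
  1900 → van 4 (new)  [load 1900/2600]
4 vans opened.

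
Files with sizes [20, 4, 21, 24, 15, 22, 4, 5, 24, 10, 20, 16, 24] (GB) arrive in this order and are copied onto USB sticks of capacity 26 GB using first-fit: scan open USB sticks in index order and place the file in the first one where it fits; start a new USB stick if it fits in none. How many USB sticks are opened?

9

  20 → USB stick 1 (new)  [load 20/26]
  4 → USB stick 1  [load 24/26]
  21 → USB stick 2 (new)  [load 21/26]
  24 → USB stick 3 (new)  [load 24/26]
  15 → USB stick 4 (new)  [load 15/26]
  22 → USB stick 5 (new)  [load 22/26]
  4 → USB stick 2  [load 25/26]
  5 → USB stick 4  [load 20/26]
  24 → USB stick 6 (new)  [load 24/26]
  10 → USB stick 7 (new)  [load 10/26]
  20 → USB stick 8 (new)  [load 20/26]
  16 → USB stick 7  [load 26/26]
  24 → USB stick 9 (new)  [load 24/26]
9 USB sticks opened.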